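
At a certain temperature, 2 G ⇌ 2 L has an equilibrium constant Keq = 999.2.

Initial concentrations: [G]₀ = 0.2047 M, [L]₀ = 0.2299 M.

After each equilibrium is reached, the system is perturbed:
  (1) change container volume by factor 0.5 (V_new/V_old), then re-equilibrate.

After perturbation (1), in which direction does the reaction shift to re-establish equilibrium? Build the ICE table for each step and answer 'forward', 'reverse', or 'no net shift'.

Direction: no net shift

Q₀ = 1.261 vs Keq = 999.2 ⇒ Q<K, forward
Step 1:
                  G         L
  I          0.2047    0.2299
  C         -0.1914    0.1914
  E         0.01333    0.4213
  solve Keq expr → x = 0.09569; check Q = 999.2
Then change container volume by factor 0.5 (V_new/V_old).
Step 2:
                  G         L
  I         0.02665    0.8425
  C               0         0
  E         0.02665    0.8425
  solve Keq expr → x = 0; check Q = 999.2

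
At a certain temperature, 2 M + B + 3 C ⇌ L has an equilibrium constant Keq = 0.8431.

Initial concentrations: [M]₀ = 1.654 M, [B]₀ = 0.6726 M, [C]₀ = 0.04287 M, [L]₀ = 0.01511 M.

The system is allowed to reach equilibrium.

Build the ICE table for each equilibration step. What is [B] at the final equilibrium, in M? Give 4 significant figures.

Q₀ = 104.2 vs Keq = 0.8431 ⇒ Q>K, reverse
Step 1:
                   M          B          C          L
  I            1.654     0.6726    0.04287    0.01511
  C           0.0282     0.0141    0.04229    -0.0141
  E            1.682     0.6867    0.08516   0.001012
  solve Keq expr → x = -0.0141; check Q = 0.8431

[B]_eq = 0.6867 M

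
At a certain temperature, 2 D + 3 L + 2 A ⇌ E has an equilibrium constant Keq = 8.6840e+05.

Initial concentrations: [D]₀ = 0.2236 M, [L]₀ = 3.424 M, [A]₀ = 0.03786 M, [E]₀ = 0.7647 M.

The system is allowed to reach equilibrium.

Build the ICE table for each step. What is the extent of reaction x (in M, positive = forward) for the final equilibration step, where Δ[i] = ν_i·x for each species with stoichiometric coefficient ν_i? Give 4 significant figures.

Q₀ = 265.8 vs Keq = 8.6840e+05 ⇒ Q<K, forward
Step 1:
                   D          L          A          E
  init        0.2236      3.424    0.03786     0.7647
  Δ         -0.03704   -0.05555   -0.03704    0.01852
  eq          0.1866      3.368 8.2340e-04     0.7832
  solve Keq expr → x = 0.01852; check Q = 8.6840e+05

x = 0.01852 M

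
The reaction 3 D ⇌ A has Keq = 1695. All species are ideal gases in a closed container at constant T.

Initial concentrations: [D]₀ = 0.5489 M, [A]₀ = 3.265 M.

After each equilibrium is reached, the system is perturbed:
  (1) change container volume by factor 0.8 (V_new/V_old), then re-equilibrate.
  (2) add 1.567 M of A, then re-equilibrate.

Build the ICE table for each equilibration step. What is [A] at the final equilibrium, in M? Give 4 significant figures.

Q₀ = 19.74 vs Keq = 1695 ⇒ Q<K, forward
Step 1:
                  D         A
  init       0.5489     3.265
  Δ         -0.4227    0.1409
  eq         0.1262     3.406
  solve Keq expr → x = 0.1409; check Q = 1695
Then change container volume by factor 0.8 (V_new/V_old).
Step 2:
                  D         A
  init       0.1577     4.257
  Δ        -0.02173  0.007242
  eq          0.136     4.265
  solve Keq expr → x = 0.007242; check Q = 1695
Then add 1.567 M of A.
Step 3:
                  D         A
  init        0.136     5.832
  Δ         0.01491  -0.00497
  eq         0.1509     5.827
  solve Keq expr → x = -0.00497; check Q = 1695

[A]_eq = 5.827 M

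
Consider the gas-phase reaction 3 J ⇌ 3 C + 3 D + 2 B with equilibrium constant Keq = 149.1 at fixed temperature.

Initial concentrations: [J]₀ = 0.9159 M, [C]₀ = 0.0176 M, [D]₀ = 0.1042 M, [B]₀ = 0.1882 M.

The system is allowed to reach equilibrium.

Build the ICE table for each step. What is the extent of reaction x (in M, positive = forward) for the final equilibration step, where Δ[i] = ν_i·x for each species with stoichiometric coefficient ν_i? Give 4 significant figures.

Q₀ = 2.8434e-10 vs Keq = 149.1 ⇒ Q<K, forward
Step 1:
                  J         C         D         B
  Initial    0.9159    0.0176    0.1042    0.1882
  Change    -0.8028    0.8028    0.8028    0.5352
  Equil      0.1131    0.8204     0.907    0.7234
  solve Keq expr → x = 0.2676; check Q = 149.1

x = 0.2676 M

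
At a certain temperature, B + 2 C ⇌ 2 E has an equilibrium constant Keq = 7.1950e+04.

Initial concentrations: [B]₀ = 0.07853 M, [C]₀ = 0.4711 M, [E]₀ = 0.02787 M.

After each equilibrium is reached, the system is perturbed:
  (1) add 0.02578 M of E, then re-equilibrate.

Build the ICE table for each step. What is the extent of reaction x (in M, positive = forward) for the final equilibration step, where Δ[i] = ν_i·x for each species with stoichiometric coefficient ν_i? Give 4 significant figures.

x = -1.4370e-06 M

Q₀ = 0.04457 vs Keq = 7.1950e+04 ⇒ Q<K, forward
Step 1:
                   B          C          E
  Initial    0.07853     0.4711    0.02787
  Change    -0.07853    -0.1571     0.1571
  Equil   4.8188e-06      0.314     0.1849
  solve Keq expr → x = 0.07853; check Q = 7.1950e+04
Then add 0.02578 M of E.
Step 2:
                   B          C          E
  Initial 4.8188e-06      0.314     0.2107
  Change  1.4370e-06 2.8739e-06 -2.8739e-06
  Equil   6.2558e-06     0.3141     0.2107
  solve Keq expr → x = -1.4370e-06; check Q = 7.1950e+04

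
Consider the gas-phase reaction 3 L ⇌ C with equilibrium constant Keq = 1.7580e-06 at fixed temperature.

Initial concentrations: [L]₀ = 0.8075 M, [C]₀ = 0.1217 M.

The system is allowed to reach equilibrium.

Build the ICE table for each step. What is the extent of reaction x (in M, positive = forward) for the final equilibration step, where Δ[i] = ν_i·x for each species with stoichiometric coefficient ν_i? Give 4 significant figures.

Q₀ = 0.2311 vs Keq = 1.7580e-06 ⇒ Q>K, reverse
Step 1:
                   L          C
  init        0.8075     0.1217
  Δ           0.3651    -0.1217
  eq           1.173 2.8344e-06
  solve Keq expr → x = -0.1217; check Q = 1.7580e-06

x = -0.1217 M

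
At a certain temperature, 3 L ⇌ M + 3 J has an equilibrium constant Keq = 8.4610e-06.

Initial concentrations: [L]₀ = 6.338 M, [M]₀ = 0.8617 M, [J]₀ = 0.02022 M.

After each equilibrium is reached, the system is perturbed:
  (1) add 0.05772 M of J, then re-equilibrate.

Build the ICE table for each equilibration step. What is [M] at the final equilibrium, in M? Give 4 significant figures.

[M]_eq = 0.8802 M

Q₀ = 2.7980e-08 vs Keq = 8.4610e-06 ⇒ Q<K, forward
Step 1:
                    L           M           J
  init          6.338      0.8617     0.02022
  Δ           -0.1113     0.03709      0.1113
  eq            6.227      0.8988      0.1315
  solve Keq expr → x = 0.03709; check Q = 8.4610e-06
Then add 0.05772 M of J.
Step 2:
                    L           M           J
  init          6.227      0.8988      0.1892
  Δ           0.05562    -0.01854    -0.05562
  eq            6.282      0.8802      0.1336
  solve Keq expr → x = -0.01854; check Q = 8.4610e-06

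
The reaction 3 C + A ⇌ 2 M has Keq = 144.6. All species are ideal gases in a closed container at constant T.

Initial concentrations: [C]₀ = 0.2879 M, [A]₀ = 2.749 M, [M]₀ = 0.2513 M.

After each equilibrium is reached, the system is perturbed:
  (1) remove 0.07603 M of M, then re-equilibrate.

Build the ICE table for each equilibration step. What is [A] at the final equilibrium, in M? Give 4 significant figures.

Q₀ = 0.9627 vs Keq = 144.6 ⇒ Q<K, forward
Step 1:
                  C         A         M
  Initial    0.2879     2.749    0.2513
  Change    -0.2142  -0.07138    0.1428
  Equil     0.07375     2.678    0.3941
  solve Keq expr → x = 0.07138; check Q = 144.6
Then remove 0.07603 M of M.
Step 2:
                  C         A         M
  Initial   0.07375     2.678     0.318
  Change  -0.008995 -0.002998  0.005997
  Equil     0.06475     2.675     0.324
  solve Keq expr → x = 0.002998; check Q = 144.6

[A]_eq = 2.675 M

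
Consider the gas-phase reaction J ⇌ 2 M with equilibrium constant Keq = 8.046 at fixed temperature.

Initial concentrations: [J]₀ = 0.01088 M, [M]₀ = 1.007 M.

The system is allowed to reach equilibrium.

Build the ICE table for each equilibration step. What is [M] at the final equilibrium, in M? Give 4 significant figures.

[M]_eq = 0.8494 M

Q₀ = 93.2 vs Keq = 8.046 ⇒ Q>K, reverse
Step 1:
                   J          M
  I          0.01088      1.007
  C          0.07879    -0.1576
  E          0.08967     0.8494
  solve Keq expr → x = -0.07879; check Q = 8.046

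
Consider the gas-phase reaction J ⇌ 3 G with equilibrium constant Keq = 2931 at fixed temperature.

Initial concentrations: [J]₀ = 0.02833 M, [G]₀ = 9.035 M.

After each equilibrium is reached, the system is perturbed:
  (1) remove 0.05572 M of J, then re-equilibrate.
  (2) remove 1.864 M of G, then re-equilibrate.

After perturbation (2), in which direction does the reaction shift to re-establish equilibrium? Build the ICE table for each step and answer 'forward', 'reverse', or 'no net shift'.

Direction: forward

Q₀ = 2.6034e+04 vs Keq = 2931 ⇒ Q>K, reverse
Step 1:
                  J         G
  init      0.02833     9.035
  Δ          0.1807    -0.542
  eq          0.209     8.493
  solve Keq expr → x = -0.1807; check Q = 2931
Then remove 0.05572 M of J.
Step 2:
                  J         G
  init       0.1533     8.493
  Δ         0.04575   -0.1372
  eq          0.199     8.356
  solve Keq expr → x = -0.04575; check Q = 2931
Then remove 1.864 M of G.
Step 3:
                  J         G
  init        0.199     6.492
  Δ        -0.09312    0.2794
  eq         0.1059     6.771
  solve Keq expr → x = 0.09312; check Q = 2931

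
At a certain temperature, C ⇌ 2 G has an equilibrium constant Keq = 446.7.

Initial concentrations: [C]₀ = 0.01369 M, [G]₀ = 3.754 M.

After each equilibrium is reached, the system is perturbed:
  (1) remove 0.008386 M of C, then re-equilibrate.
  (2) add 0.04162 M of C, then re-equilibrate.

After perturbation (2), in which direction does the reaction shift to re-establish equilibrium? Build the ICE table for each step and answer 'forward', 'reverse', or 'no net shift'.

Q₀ = 1029 vs Keq = 446.7 ⇒ Q>K, reverse
Step 1:
                   C          G
  I          0.01369      3.754
  C          0.01728   -0.03456
  E          0.03097      3.719
  solve Keq expr → x = -0.01728; check Q = 446.7
Then remove 0.008386 M of C.
Step 2:
                   C          G
  I          0.02258      3.719
  C         0.008116   -0.01623
  E           0.0307      3.703
  solve Keq expr → x = -0.008116; check Q = 446.7
Then add 0.04162 M of C.
Step 3:
                   C          G
  I          0.07232      3.703
  C         -0.04027    0.08054
  E          0.03205      3.784
  solve Keq expr → x = 0.04027; check Q = 446.7

Direction: forward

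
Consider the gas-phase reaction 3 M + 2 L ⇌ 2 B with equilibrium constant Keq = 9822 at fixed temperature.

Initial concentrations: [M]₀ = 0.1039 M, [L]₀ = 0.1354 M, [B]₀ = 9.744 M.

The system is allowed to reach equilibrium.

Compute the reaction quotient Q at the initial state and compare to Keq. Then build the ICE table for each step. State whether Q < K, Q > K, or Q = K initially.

Q₀ = 4.6173e+06; Q > K (proceeds reverse)

Q₀ = 4.6173e+06 vs Keq = 9822 ⇒ Q>K, reverse
Step 1:
                  M         L         B
  init       0.1039    0.1354     9.744
  Δ          0.3198    0.2132   -0.2132
  eq         0.4237    0.3486     9.531
  solve Keq expr → x = -0.1066; check Q = 9822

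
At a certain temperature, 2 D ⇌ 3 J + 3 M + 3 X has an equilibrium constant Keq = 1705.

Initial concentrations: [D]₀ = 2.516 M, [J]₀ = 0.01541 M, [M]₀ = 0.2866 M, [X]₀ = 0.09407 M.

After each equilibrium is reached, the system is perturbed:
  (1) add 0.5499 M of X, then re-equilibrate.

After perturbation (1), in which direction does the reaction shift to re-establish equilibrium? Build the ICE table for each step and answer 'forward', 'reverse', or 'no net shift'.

Direction: reverse

Q₀ = 1.1328e-11 vs Keq = 1705 ⇒ Q<K, forward
Step 1:
                    D           J           M           X
  init          2.516     0.01541      0.2866     0.09407
  Δ            -1.457       2.186       2.186       2.186
  eq            1.059       2.201       2.473        2.28
  solve Keq expr → x = 0.7286; check Q = 1705
Then add 0.5499 M of X.
Step 2:
                    D           J           M           X
  init          1.059       2.201       2.473        2.83
  Δ           0.08735      -0.131      -0.131      -0.131
  eq            1.146        2.07       2.342       2.699
  solve Keq expr → x = -0.04367; check Q = 1705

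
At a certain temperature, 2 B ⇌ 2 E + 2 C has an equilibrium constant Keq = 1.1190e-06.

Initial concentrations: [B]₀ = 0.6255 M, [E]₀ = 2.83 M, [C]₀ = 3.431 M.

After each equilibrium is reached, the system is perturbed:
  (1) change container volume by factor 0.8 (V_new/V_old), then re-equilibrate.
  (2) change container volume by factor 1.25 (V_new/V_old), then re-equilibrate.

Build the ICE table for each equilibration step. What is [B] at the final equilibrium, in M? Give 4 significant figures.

[B]_eq = 3.449 M

Q₀ = 241 vs Keq = 1.1190e-06 ⇒ Q>K, reverse
Step 1:
                    B           E           C
  I            0.6255        2.83       3.431
  C             2.824      -2.824      -2.824
  E             3.449    0.006011       0.607
  solve Keq expr → x = -1.412; check Q = 1.1190e-06
Then change container volume by factor 0.8 (V_new/V_old).
Step 2:
                    B           E           C
  I             4.312    0.007514      0.7588
  C          0.001489   -0.001489   -0.001489
  E             4.313    0.006025      0.7573
  solve Keq expr → x = -7.4447e-04; check Q = 1.1190e-06
Then change container volume by factor 1.25 (V_new/V_old).
Step 3:
                    B           E           C
  I             3.451     0.00482      0.6058
  C         -0.001191    0.001191    0.001191
  E             3.449    0.006011       0.607
  solve Keq expr → x = 5.9558e-04; check Q = 1.1190e-06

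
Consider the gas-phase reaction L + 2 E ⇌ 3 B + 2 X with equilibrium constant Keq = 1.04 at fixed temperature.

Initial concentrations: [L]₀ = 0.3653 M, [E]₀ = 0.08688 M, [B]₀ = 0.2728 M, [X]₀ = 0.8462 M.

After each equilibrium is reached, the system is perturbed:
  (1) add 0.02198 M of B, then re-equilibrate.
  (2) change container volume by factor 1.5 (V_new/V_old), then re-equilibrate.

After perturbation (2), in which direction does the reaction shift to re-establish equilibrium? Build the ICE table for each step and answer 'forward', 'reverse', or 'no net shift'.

Direction: forward

Q₀ = 5.272 vs Keq = 1.04 ⇒ Q>K, reverse
Step 1:
                   L          E          B          X
  I           0.3653    0.08688     0.2728     0.8462
  C          0.01964    0.03927   -0.05891   -0.03927
  E           0.3849     0.1262     0.2139     0.8069
  solve Keq expr → x = -0.01964; check Q = 1.04
Then add 0.02198 M of B.
Step 2:
                   L          E          B          X
  I           0.3849     0.1262     0.2359     0.8069
  C         0.003788   0.007577   -0.01136  -0.007577
  E           0.3887     0.1337     0.2245     0.7993
  solve Keq expr → x = -0.003788; check Q = 1.04
Then change container volume by factor 1.5 (V_new/V_old).
Step 3:
                   L          E          B          X
  I           0.2592    0.08915     0.1497     0.5329
  C        -0.006967   -0.01393     0.0209    0.01393
  E           0.2522    0.07522     0.1706     0.5468
  solve Keq expr → x = 0.006967; check Q = 1.04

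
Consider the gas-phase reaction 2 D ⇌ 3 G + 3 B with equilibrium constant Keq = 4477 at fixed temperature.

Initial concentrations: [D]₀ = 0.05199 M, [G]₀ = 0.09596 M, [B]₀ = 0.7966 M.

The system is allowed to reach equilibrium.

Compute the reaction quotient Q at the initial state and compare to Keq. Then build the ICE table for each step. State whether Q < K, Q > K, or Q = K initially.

Q₀ = 0.1653 vs Keq = 4477 ⇒ Q<K, forward
Step 1:
                  D         G         B
  Initial   0.05199   0.09596    0.7966
  Change   -0.05112   0.07667   0.07667
  Equil   8.7482e-04    0.1726    0.8733
  solve Keq expr → x = 0.02556; check Q = 4477

Q₀ = 0.1653; Q < K (proceeds forward)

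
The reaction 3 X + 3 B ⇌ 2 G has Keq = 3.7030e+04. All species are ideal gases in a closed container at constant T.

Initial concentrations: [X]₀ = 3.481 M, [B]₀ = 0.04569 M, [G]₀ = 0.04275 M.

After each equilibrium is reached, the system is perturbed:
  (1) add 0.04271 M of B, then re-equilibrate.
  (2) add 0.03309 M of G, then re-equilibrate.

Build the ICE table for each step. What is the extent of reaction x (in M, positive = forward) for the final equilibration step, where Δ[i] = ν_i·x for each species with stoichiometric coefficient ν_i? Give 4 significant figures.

Q₀ = 0.4543 vs Keq = 3.7030e+04 ⇒ Q<K, forward
Step 1:
                  X         B         G
  init        3.481   0.04569   0.04275
  Δ        -0.04418  -0.04418   0.02945
  eq          3.437  0.001514    0.0722
  solve Keq expr → x = 0.01473; check Q = 3.7030e+04
Then add 0.04271 M of B.
Step 2:
                  X         B         G
  init        3.437   0.04422    0.0722
  Δ        -0.04231  -0.04231   0.02821
  eq          3.395  0.001909    0.1004
  solve Keq expr → x = 0.0141; check Q = 3.7030e+04
Then add 0.03309 M of G.
Step 3:
                  X         B         G
  init        3.395  0.001909    0.1335
  Δ       3.9597e-04 3.9597e-04 -2.6398e-04
  eq          3.395  0.002305    0.1332
  solve Keq expr → x = -1.3199e-04; check Q = 3.7030e+04

x = -1.3199e-04 M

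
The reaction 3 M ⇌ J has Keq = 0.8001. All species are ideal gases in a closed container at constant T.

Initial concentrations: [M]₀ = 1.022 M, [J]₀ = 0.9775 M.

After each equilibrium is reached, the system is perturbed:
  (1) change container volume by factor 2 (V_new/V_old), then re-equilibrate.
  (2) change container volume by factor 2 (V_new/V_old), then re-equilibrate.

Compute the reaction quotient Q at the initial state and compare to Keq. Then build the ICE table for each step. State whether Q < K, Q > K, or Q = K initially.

Q₀ = 0.9157 vs Keq = 0.8001 ⇒ Q>K, reverse
Step 1:
                  M         J
  Initial     1.022    0.9775
  Change    0.04191  -0.01397
  Equil       1.064    0.9635
  solve Keq expr → x = -0.01397; check Q = 0.8001
Then change container volume by factor 2 (V_new/V_old).
Step 2:
                  M         J
  Initial     0.532    0.4818
  Change     0.2587  -0.08625
  Equil      0.7907    0.3955
  solve Keq expr → x = -0.08625; check Q = 0.8001
Then change container volume by factor 2 (V_new/V_old).
Step 3:
                  M         J
  Initial    0.3953    0.1978
  Change     0.1668  -0.05561
  Equil      0.5622    0.1422
  solve Keq expr → x = -0.05561; check Q = 0.8001

Q₀ = 0.9157; Q > K (proceeds reverse)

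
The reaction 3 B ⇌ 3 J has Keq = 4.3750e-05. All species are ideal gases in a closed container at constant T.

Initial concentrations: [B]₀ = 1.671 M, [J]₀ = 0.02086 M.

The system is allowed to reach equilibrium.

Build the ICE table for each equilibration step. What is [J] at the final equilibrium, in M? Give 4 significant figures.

[J]_eq = 0.05759 M

Q₀ = 1.9454e-06 vs Keq = 4.3750e-05 ⇒ Q<K, forward
Step 1:
                    B           J
  I             1.671     0.02086
  C          -0.03673     0.03673
  E             1.634     0.05759
  solve Keq expr → x = 0.01224; check Q = 4.3750e-05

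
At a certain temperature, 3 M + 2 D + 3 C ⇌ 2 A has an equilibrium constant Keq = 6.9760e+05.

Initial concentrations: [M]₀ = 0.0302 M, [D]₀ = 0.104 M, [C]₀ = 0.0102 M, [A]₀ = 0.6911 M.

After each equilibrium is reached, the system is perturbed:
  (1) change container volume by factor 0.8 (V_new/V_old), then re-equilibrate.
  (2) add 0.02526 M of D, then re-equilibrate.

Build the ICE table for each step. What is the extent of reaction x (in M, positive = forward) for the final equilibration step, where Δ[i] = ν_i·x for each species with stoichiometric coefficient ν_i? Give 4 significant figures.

x = 0.001601 M

Q₀ = 1.5108e+12 vs Keq = 6.9760e+05 ⇒ Q>K, reverse
Step 1:
                  M         D         C         A
  init       0.0302     0.104    0.0102    0.6911
  Δ          0.1349   0.08996    0.1349  -0.08996
  eq         0.1651     0.194    0.1451    0.6011
  solve Keq expr → x = -0.04498; check Q = 6.9760e+05
Then change container volume by factor 0.8 (V_new/V_old).
Step 2:
                  M         D         C         A
  init       0.2064    0.2425    0.1814    0.7514
  Δ        -0.03225   -0.0215  -0.03225    0.0215
  eq         0.1742     0.221    0.1492    0.7729
  solve Keq expr → x = 0.01075; check Q = 6.9760e+05
Then add 0.02526 M of D.
Step 3:
                  M         D         C         A
  init       0.1742    0.2462    0.1492    0.7729
  Δ       -0.004803 -0.003202 -0.004803  0.003202
  eq         0.1694     0.243    0.1444    0.7761
  solve Keq expr → x = 0.001601; check Q = 6.9760e+05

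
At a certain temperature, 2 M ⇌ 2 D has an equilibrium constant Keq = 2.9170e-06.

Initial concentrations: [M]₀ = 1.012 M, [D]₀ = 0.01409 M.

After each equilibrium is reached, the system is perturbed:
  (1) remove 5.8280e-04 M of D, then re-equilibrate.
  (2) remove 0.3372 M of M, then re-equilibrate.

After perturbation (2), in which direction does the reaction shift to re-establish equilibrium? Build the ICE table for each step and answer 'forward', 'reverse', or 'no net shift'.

Direction: reverse

Q₀ = 1.9385e-04 vs Keq = 2.9170e-06 ⇒ Q>K, reverse
Step 1:
                   M          D
  Initial      1.012    0.01409
  Change     0.01234   -0.01234
  Equil        1.024   0.001749
  solve Keq expr → x = -0.00617; check Q = 2.9170e-06
Then remove 5.8280e-04 M of D.
Step 2:
                   M          D
  Initial      1.024   0.001167
  Change  -5.8181e-04 5.8181e-04
  Equil        1.024   0.001749
  solve Keq expr → x = 2.9090e-04; check Q = 2.9170e-06
Then remove 0.3372 M of M.
Step 3:
                   M          D
  Initial     0.6866   0.001749
  Change  5.7493e-04 -5.7493e-04
  Equil       0.6871   0.001174
  solve Keq expr → x = -2.8746e-04; check Q = 2.9170e-06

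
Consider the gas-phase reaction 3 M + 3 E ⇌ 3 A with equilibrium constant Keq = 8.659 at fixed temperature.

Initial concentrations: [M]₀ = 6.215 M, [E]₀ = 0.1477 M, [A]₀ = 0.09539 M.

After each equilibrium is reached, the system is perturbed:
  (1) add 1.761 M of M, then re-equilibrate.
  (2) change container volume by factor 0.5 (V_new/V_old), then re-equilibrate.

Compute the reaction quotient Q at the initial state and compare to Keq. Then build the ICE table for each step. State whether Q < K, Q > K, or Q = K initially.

Q₀ = 0.001122 vs Keq = 8.659 ⇒ Q<K, forward
Step 1:
                   M          E          A
  init         6.215     0.1477    0.09539
  Δ          -0.1297    -0.1297     0.1297
  eq           6.085    0.01801     0.2251
  solve Keq expr → x = 0.04323; check Q = 8.659
Then add 1.761 M of M.
Step 2:
                   M          E          A
  init         7.846    0.01801     0.2251
  Δ          -0.0038    -0.0038     0.0038
  eq           7.843    0.01421     0.2289
  solve Keq expr → x = 0.001267; check Q = 8.659
Then change container volume by factor 0.5 (V_new/V_old).
Step 3:
                   M          E          A
  init         15.69    0.02842     0.4578
  Δ         -0.01377   -0.01377    0.01377
  eq           15.67    0.01465     0.4715
  solve Keq expr → x = 0.004591; check Q = 8.659

Q₀ = 0.001122; Q < K (proceeds forward)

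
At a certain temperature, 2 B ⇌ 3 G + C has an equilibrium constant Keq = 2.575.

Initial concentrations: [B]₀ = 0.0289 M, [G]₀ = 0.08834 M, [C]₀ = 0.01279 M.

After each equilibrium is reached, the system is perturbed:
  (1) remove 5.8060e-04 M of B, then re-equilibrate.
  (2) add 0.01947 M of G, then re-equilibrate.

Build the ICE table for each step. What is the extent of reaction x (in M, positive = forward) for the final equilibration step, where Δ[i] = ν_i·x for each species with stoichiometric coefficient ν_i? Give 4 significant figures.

x = -4.6143e-04 M

Q₀ = 0.01056 vs Keq = 2.575 ⇒ Q<K, forward
Step 1:
                    B           G           C
  I            0.0289     0.08834     0.01279
  C          -0.02453      0.0368     0.01227
  E          0.004367      0.1251     0.02506
  solve Keq expr → x = 0.01227; check Q = 2.575
Then remove 5.8060e-04 M of B.
Step 2:
                    B           G           C
  I          0.003786      0.1251     0.02506
  C        5.1762e-04 -7.7643e-04 -2.5881e-04
  E          0.004304      0.1244      0.0248
  solve Keq expr → x = -2.5881e-04; check Q = 2.575
Then add 0.01947 M of G.
Step 3:
                    B           G           C
  I          0.004304      0.1438      0.0248
  C        9.2287e-04   -0.001384 -4.6143e-04
  E          0.005227      0.1424     0.02434
  solve Keq expr → x = -4.6143e-04; check Q = 2.575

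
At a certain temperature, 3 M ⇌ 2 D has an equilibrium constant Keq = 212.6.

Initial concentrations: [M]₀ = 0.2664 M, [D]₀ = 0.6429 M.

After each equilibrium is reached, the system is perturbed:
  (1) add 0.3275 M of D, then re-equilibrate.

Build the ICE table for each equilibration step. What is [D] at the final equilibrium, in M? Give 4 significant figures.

Q₀ = 21.86 vs Keq = 212.6 ⇒ Q<K, forward
Step 1:
                   M          D
  I           0.2664     0.6429
  C          -0.1306    0.08704
  E           0.1358     0.7299
  solve Keq expr → x = 0.04352; check Q = 212.6
Then add 0.3275 M of D.
Step 2:
                   M          D
  I           0.1358      1.057
  C          0.03547   -0.02365
  E           0.1713      1.034
  solve Keq expr → x = -0.01182; check Q = 212.6

[D]_eq = 1.034 M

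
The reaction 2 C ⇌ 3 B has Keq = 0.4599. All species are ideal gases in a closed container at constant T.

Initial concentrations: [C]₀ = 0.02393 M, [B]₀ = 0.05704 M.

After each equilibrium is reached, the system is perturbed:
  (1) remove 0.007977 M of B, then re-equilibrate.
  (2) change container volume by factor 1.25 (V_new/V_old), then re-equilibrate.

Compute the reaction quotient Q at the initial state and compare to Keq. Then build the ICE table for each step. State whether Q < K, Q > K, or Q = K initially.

Q₀ = 0.3241 vs Keq = 0.4599 ⇒ Q<K, forward
Step 1:
                   C          B
  Initial    0.02393    0.05704
  Change    -0.00213   0.003196
  Equil       0.0218    0.06024
  solve Keq expr → x = 0.001065; check Q = 0.4599
Then remove 0.007977 M of B.
Step 2:
                   C          B
  Initial     0.0218    0.05226
  Change   -0.002362   0.003543
  Equil      0.01944     0.0558
  solve Keq expr → x = 0.001181; check Q = 0.4599
Then change container volume by factor 1.25 (V_new/V_old).
Step 3:
                   C          B
  Initial    0.01555    0.04464
  Change  -9.6192e-04   0.001443
  Equil      0.01459    0.04608
  solve Keq expr → x = 4.8096e-04; check Q = 0.4599

Q₀ = 0.3241; Q < K (proceeds forward)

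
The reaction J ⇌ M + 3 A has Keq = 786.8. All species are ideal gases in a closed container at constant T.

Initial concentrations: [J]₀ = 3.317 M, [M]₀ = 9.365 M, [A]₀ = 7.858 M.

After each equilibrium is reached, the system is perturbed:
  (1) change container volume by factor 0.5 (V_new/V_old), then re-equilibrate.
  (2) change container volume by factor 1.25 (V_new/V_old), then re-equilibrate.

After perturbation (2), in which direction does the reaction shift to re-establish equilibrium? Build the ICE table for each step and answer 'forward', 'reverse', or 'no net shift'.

Direction: forward

Q₀ = 1370 vs Keq = 786.8 ⇒ Q>K, reverse
Step 1:
                   J          M          A
  init         3.317      9.365      7.858
  Δ           0.3417    -0.3417     -1.025
  eq           3.659      9.023      6.833
  solve Keq expr → x = -0.3417; check Q = 786.8
Then change container volume by factor 0.5 (V_new/V_old).
Step 2:
                   J          M          A
  init         7.317      18.05      13.67
  Δ             1.99      -1.99     -5.969
  eq           9.307      16.06      7.697
  solve Keq expr → x = -1.99; check Q = 786.8
Then change container volume by factor 1.25 (V_new/V_old).
Step 3:
                   J          M          A
  init         7.446      12.85      6.158
  Δ          -0.4345     0.4345      1.304
  eq           7.011      13.28      7.461
  solve Keq expr → x = 0.4345; check Q = 786.8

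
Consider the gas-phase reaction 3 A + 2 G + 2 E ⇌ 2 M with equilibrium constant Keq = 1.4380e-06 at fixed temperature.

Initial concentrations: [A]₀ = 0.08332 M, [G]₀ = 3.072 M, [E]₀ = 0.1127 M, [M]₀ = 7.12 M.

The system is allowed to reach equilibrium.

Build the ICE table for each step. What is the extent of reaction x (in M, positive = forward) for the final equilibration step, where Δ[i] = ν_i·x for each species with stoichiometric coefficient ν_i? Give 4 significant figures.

x = -2.814 M

Q₀ = 7.3118e+05 vs Keq = 1.4380e-06 ⇒ Q>K, reverse
Step 1:
                    A           G           E           M
  init        0.08332       3.072      0.1127        7.12
  Δ             8.443       5.629       5.629      -5.629
  eq            8.526       8.701       5.741       1.491
  solve Keq expr → x = -2.814; check Q = 1.4380e-06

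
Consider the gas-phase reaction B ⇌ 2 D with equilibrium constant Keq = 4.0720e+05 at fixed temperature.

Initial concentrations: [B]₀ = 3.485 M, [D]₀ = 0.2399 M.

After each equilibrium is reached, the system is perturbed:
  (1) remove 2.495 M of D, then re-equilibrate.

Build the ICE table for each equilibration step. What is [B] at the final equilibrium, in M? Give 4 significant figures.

Q₀ = 0.01651 vs Keq = 4.0720e+05 ⇒ Q<K, forward
Step 1:
                  B         D
  init        3.485    0.2399
  Δ          -3.485      6.97
  eq      1.2765e-04      7.21
  solve Keq expr → x = 3.485; check Q = 4.0720e+05
Then remove 2.495 M of D.
Step 2:
                  B         D
  init    1.2765e-04     4.715
  Δ       -7.3059e-05 1.4612e-04
  eq      5.4591e-05     4.715
  solve Keq expr → x = 7.3059e-05; check Q = 4.0720e+05

[B]_eq = 5.4591e-05 M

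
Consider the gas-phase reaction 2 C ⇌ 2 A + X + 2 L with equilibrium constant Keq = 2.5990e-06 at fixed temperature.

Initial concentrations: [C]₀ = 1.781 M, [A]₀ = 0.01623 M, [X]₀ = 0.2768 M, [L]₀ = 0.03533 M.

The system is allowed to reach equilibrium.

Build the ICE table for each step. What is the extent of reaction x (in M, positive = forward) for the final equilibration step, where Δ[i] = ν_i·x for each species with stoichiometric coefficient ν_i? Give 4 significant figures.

x = 0.02316 M

Q₀ = 2.8692e-08 vs Keq = 2.5990e-06 ⇒ Q<K, forward
Step 1:
                   C          A          X          L
  I            1.781    0.01623     0.2768    0.03533
  C         -0.04631    0.04631    0.02316    0.04631
  E            1.735    0.06254        0.3    0.08164
  solve Keq expr → x = 0.02316; check Q = 2.5990e-06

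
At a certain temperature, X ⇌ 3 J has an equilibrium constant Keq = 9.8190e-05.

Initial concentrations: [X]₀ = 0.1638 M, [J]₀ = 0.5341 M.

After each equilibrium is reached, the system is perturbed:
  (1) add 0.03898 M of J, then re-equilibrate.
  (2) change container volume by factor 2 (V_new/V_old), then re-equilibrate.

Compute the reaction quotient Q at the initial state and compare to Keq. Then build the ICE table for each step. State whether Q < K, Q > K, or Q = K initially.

Q₀ = 0.9302 vs Keq = 9.8190e-05 ⇒ Q>K, reverse
Step 1:
                    X           J
  I            0.1638      0.5341
  C            0.1674     -0.5022
  E            0.3312     0.03192
  solve Keq expr → x = -0.1674; check Q = 9.8190e-05
Then add 0.03898 M of J.
Step 2:
                    X           J
  I            0.3312      0.0709
  C           0.01286    -0.03857
  E            0.3441     0.03233
  solve Keq expr → x = -0.01286; check Q = 9.8190e-05
Then change container volume by factor 2 (V_new/V_old).
Step 3:
                    X           J
  I             0.172     0.01616
  C         -0.003113    0.009339
  E            0.1689      0.0255
  solve Keq expr → x = 0.003113; check Q = 9.8190e-05

Q₀ = 0.9302; Q > K (proceeds reverse)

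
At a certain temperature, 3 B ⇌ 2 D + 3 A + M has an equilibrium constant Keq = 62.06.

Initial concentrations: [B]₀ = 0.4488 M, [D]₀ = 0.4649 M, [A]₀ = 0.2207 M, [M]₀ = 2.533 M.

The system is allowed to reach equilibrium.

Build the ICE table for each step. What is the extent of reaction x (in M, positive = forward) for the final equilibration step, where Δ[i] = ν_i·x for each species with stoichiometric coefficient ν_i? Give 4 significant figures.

x = 0.1026 M

Q₀ = 0.0651 vs Keq = 62.06 ⇒ Q<K, forward
Step 1:
                    B           D           A           M
  I            0.4488      0.4649      0.2207       2.533
  C           -0.3077      0.2051      0.3077      0.1026
  E            0.1411        0.67      0.5284       2.636
  solve Keq expr → x = 0.1026; check Q = 62.06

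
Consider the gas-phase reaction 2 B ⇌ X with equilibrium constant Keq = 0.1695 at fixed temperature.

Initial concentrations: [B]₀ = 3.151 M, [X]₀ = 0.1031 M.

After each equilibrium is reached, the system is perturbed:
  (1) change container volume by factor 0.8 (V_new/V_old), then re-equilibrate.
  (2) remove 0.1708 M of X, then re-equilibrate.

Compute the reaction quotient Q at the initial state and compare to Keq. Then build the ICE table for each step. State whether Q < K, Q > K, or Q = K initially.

Q₀ = 0.01038; Q < K (proceeds forward)

Q₀ = 0.01038 vs Keq = 0.1695 ⇒ Q<K, forward
Step 1:
                   B          X
  I            3.151     0.1031
  C            -1.15     0.5752
  E            2.001     0.6783
  solve Keq expr → x = 0.5752; check Q = 0.1695
Then change container volume by factor 0.8 (V_new/V_old).
Step 2:
                   B          X
  I            2.501     0.8479
  C          -0.1605    0.08027
  E             2.34     0.9282
  solve Keq expr → x = 0.08027; check Q = 0.1695
Then remove 0.1708 M of X.
Step 3:
                   B          X
  I             2.34     0.7574
  C          -0.1344    0.06722
  E            2.206     0.8246
  solve Keq expr → x = 0.06722; check Q = 0.1695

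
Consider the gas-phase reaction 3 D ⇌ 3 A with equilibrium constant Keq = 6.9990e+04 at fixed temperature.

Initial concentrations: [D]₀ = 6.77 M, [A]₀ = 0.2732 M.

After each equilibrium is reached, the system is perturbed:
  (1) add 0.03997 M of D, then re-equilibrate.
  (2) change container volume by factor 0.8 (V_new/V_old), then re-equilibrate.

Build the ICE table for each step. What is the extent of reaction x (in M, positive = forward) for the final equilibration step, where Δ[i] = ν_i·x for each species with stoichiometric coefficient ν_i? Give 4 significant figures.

Q₀ = 6.5717e-05 vs Keq = 6.9990e+04 ⇒ Q<K, forward
Step 1:
                  D         A
  Initial      6.77    0.2732
  Change     -6.603     6.603
  Equil      0.1669     6.876
  solve Keq expr → x = 2.201; check Q = 6.9990e+04
Then add 0.03997 M of D.
Step 2:
                  D         A
  Initial    0.2068     6.876
  Change   -0.03902   0.03902
  Equil      0.1678     6.915
  solve Keq expr → x = 0.01301; check Q = 6.9990e+04
Then change container volume by factor 0.8 (V_new/V_old).
Step 3:
                  D         A
  Initial    0.2098     8.644
  Change          0         0
  Equil      0.2098     8.644
  solve Keq expr → x = 0; check Q = 6.9990e+04

x = 0 M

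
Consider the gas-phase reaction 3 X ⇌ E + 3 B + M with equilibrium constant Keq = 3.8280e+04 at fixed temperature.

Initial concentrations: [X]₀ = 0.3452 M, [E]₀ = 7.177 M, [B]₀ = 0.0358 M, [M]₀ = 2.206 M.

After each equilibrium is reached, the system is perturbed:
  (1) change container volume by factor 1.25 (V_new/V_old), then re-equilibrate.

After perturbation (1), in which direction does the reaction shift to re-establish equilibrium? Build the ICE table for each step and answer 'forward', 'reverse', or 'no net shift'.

Q₀ = 0.01766 vs Keq = 3.8280e+04 ⇒ Q<K, forward
Step 1:
                    X           E           B           M
  I            0.3452       7.177      0.0358       2.206
  C           -0.3183      0.1061      0.3183      0.1061
  E           0.02693       7.283      0.3541       2.312
  solve Keq expr → x = 0.1061; check Q = 3.8280e+04
Then change container volume by factor 1.25 (V_new/V_old).
Step 2:
                    X           E           B           M
  I           0.02154       5.826      0.2833        1.85
  C         -0.002791  9.3023e-04    0.002791  9.3023e-04
  E           0.01875       5.827       0.286       1.851
  solve Keq expr → x = 9.3023e-04; check Q = 3.8280e+04

Direction: forward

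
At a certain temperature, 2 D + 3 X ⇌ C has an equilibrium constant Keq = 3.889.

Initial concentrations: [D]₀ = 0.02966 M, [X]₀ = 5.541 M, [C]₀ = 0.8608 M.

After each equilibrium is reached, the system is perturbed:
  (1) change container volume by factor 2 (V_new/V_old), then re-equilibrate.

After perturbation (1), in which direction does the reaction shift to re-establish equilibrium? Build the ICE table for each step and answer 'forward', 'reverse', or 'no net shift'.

Q₀ = 5.752 vs Keq = 3.889 ⇒ Q>K, reverse
Step 1:
                  D         X         C
  init      0.02966     5.541    0.8608
  Δ        0.006254   0.00938 -0.003127
  eq        0.03591      5.55    0.8577
  solve Keq expr → x = -0.003127; check Q = 3.889
Then change container volume by factor 2 (V_new/V_old).
Step 2:
                  D         X         C
  init      0.01796     2.775    0.4288
  Δ          0.0491   0.07365  -0.02455
  eq        0.06705     2.849    0.4043
  solve Keq expr → x = -0.02455; check Q = 3.889

Direction: reverse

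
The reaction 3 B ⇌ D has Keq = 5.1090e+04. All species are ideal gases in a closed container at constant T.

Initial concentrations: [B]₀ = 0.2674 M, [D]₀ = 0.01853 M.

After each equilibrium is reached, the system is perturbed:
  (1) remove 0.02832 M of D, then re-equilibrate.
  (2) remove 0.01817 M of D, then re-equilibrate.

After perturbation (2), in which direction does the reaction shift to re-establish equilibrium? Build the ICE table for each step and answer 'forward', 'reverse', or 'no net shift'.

Q₀ = 0.9692 vs Keq = 5.1090e+04 ⇒ Q<K, forward
Step 1:
                  B         D
  init       0.2674   0.01853
  Δ         -0.2547   0.08492
  eq        0.01265    0.1034
  solve Keq expr → x = 0.08492; check Q = 5.1090e+04
Then remove 0.02832 M of D.
Step 2:
                  B         D
  init      0.01265   0.07513
  Δ       -0.001258 4.1946e-04
  eq        0.01139   0.07555
  solve Keq expr → x = 4.1946e-04; check Q = 5.1090e+04
Then remove 0.01817 M of D.
Step 3:
                  B         D
  init      0.01139   0.05738
  Δ       -9.7863e-04 3.2621e-04
  eq        0.01041    0.0577
  solve Keq expr → x = 3.2621e-04; check Q = 5.1090e+04

Direction: forward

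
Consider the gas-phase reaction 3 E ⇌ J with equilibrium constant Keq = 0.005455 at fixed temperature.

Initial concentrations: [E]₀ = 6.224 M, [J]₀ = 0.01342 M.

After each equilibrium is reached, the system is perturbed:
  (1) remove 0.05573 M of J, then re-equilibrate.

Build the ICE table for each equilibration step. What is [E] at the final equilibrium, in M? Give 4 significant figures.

[E]_eq = 4.553 M

Q₀ = 5.5660e-05 vs Keq = 0.005455 ⇒ Q<K, forward
Step 1:
                    E           J
  init          6.224     0.01342
  Δ            -1.589      0.5297
  eq            4.635      0.5431
  solve Keq expr → x = 0.5297; check Q = 0.005455
Then remove 0.05573 M of J.
Step 2:
                    E           J
  init          4.635      0.4874
  Δ          -0.08211     0.02737
  eq            4.553      0.5148
  solve Keq expr → x = 0.02737; check Q = 0.005455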